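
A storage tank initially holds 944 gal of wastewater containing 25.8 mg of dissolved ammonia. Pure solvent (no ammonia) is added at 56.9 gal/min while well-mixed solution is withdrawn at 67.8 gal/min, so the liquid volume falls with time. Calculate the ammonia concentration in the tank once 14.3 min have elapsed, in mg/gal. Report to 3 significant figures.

0.0107 mg/gal

Total volume: dV/dt = Q_in − Q_out = -10.900 gal/min, so V(t) = 944 − 10.900 t and V(14.3) = 788.13 gal.
No ammonia enters, so dm/dt = −Q_out · (m/V).
Separate: dm/m = −Q_out dt/V(t) ⇒ ln(m/m₀) = −(Q_out/(Q_in−Q_out)) ln(V/V₀).
m = m₀ (V₀/V)^(Q_out/(Q_in−Q_out)) = 25.8 × (944/788.13)^(-6.2202) = 8.3969 mg.
C = m/V = 8.3969/788.13 = 0.010654 mg/gal.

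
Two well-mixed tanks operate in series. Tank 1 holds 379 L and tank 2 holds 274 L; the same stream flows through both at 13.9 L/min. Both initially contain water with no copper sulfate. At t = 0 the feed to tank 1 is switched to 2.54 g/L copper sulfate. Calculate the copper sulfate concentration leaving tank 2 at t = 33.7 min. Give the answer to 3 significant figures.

1.08 g/L

Time constants: τᵢ = Vᵢ/Q for each well-mixed tank.
τ₁ = 379/13.9 = 27.266 min; τ₂ = 274/13.9 = 19.712 min.
Solving the cascade with C₁(0)=C₂(0)=0 gives C₂(t) = C_in[1 − (τ₁ e^(−t/τ₁) − τ₂ e^(−t/τ₂))/(τ₁ − τ₂)].
At t = 33.7: e^(−t/τ₁) = 0.29055, e^(−t/τ₂) = 0.18094.
C₂ = 2.54·[1 − (27.266·0.29055 − 19.712·0.18094)/(7.5540)] = 2.54·0.42340 = 1.0754 g/L.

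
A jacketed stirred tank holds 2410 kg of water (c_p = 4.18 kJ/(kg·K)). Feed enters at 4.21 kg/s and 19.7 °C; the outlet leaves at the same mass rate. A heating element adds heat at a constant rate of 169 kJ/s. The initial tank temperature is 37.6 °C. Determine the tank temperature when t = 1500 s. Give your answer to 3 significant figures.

M c_p dT/dt = ṁ c_p (T_in − T) + Q̇.
Rearrange: dT/dt = (T_ss − T)/τ with τ = M/ṁ = 572.45 s and T_ss = T_in + Q̇/(ṁ c_p) = 29.303 °C.
Solution: T(t) = T_ss + (T₀ − T_ss) e^(−t/τ).
T(1500) = 29.303 + (8.2965)·e^(−1500/572.45) = 29.303 + (8.2965)·0.072779 = 29.907 °C.

29.9 °C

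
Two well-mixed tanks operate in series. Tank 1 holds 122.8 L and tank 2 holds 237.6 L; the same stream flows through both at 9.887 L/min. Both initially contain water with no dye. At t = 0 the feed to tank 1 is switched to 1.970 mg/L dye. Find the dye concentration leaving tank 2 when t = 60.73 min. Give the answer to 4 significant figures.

Species balance on tank i: dCᵢ/dt = (Cᵢ₋₁ − Cᵢ)/τᵢ with τᵢ = Vᵢ/Q.
τ₁ = 122.8/9.887 = 12.4203 min; τ₂ = 237.6/9.887 = 24.0316 min.
Solving the cascade with C₁(0)=C₂(0)=0 gives C₂(t) = C_in[1 − (τ₁ e^(−t/τ₁) − τ₂ e^(−t/τ₂))/(τ₁ − τ₂)].
At t = 60.73: e^(−t/τ₁) = 0.00752476, e^(−t/τ₂) = 0.0798909.
C₂ = 1.970·[1 − (12.4203·0.00752476 − 24.0316·0.0798909)/(-11.6112)] = 1.970·0.842700 = 1.66012 mg/L.

1.660 mg/L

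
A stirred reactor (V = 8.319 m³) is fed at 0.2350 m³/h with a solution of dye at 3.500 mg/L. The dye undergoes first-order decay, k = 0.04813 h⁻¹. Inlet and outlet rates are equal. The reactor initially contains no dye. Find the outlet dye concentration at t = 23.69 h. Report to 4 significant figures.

1.083 mg/L

Accumulation = in − out − consumed: V dC/dt = Q C_in − Q C − k V C.
dC/dt = (Q/V) C_in − (Q/V + k) C; effective rate a = Q/V + k = 0.0282486 + 0.04813 = 0.0763786 h⁻¹.
C_ss = Q C_in/(Q + kV) = 1.29447 mg/L; C(t) = C_ss + (C₀ − C_ss) e^(−a t).
C(23.69) = 1.29447 + (-1.29447)·e^(−0.0763786·23.69) = 1.29447 + (-1.29447)·0.163751 = 1.08250 mg/L.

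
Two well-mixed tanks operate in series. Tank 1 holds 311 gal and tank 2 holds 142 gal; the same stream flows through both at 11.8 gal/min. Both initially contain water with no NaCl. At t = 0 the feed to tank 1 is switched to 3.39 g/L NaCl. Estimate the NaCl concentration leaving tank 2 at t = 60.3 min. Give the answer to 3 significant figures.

2.78 g/L

Time constants: τᵢ = Vᵢ/Q for each well-mixed tank.
τ₁ = 311/11.8 = 26.356 min; τ₂ = 142/11.8 = 12.034 min.
Solving the cascade with C₁(0)=C₂(0)=0 gives C₂(t) = C_in[1 − (τ₁ e^(−t/τ₁) − τ₂ e^(−t/τ₂))/(τ₁ − τ₂)].
At t = 60.3: e^(−t/τ₁) = 0.10148, e^(−t/τ₂) = 0.0066653.
C₂ = 3.39·[1 − (26.356·0.10148 − 12.034·0.0066653)/(14.322)] = 3.39·0.81886 = 2.7759 g/L.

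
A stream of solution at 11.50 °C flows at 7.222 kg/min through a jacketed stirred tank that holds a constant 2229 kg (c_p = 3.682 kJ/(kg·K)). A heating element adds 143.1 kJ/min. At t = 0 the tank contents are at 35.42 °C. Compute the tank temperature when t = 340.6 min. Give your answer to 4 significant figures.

23.03 °C

M c_p dT/dt = ṁ c_p (T_in − T) + Q̇.
τ = M/ṁ = 308.640 min; T_ss = T_in + Q̇/(ṁ c_p) = 11.50 + 143.1/(7.222·3.682) = 16.8814 °C.
This is linear first-order; T(t) = T_ss + (T₀ − T_ss) e^(−t/τ).
T(340.6) = 16.8814 + (18.5386)·e^(−340.6/308.640) = 16.8814 + (18.5386)·0.331691 = 23.0305 °C.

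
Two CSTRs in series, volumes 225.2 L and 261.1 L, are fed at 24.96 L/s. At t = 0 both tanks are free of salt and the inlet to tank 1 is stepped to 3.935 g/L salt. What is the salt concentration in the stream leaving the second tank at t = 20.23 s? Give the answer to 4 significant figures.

2.419 g/L

Each tank obeys Vᵢ dCᵢ/dt = Q(Cᵢ₋₁ − Cᵢ), so τᵢ = Vᵢ/Q.
τ₁ = 225.2/24.96 = 9.02244 s; τ₂ = 261.1/24.96 = 10.4607 s.
Tank 1: C₁ = C_in(1 − e^(−t/τ₁)). Tank 2 (τ₁ ≠ τ₂): C₂ = C_in[1 − (τ₁ e^(−t/τ₁) − τ₂ e^(−t/τ₂))/(τ₁ − τ₂)].
At t = 20.23: e^(−t/τ₁) = 0.106226, e^(−t/τ₂) = 0.144583.
C₂ = 3.935·[1 − (9.02244·0.106226 − 10.4607·0.144583)/(-1.43830)] = 3.935·0.614799 = 2.41924 g/L.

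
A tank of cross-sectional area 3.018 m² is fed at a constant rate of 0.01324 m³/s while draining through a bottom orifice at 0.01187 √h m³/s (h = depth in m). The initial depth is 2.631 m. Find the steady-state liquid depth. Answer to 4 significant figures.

Level balance: A dh/dt = 0.01324 − 0.01187 √h. Setting dh/dt = 0:
Q_in = 0.01187 √h_ss ⇒ √h_ss = 0.01324/0.01187 = 1.11542.
h_ss = 1.11542² = 1.24416 m. (Since h₀ = 2.631 m > h_ss, the level will fall toward this value.)

1.244 m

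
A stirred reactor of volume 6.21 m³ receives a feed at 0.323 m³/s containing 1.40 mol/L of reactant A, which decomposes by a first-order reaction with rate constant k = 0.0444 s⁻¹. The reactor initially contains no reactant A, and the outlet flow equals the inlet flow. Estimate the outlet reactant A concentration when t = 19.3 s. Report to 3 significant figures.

0.638 mol/L

Species balance: V dC/dt = Q C_in − Q C − k V C.
dC/dt = (Q/V) C_in − (Q/V + k) C; effective rate a = Q/V + k = 0.052013 + 0.0444 = 0.096413 s⁻¹.
C_ss = Q C_in/(Q + kV) = 0.75527 mol/L; C(t) = C_ss + (C₀ − C_ss) e^(−a t).
C(19.3) = 0.75527 + (-0.75527)·e^(−0.096413·19.3) = 0.75527 + (-0.75527)·0.15555 = 0.63779 mol/L.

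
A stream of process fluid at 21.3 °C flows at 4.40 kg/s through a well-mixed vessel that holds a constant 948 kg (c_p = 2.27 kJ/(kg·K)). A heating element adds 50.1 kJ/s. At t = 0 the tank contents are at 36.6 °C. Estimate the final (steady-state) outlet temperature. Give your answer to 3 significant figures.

26.3 °C

Unsteady energy balance on the tank contents: M c_p dT/dt = ṁ c_p (T_in − T) + 50.1.
At steady state dT/dt = 0 ⇒ T_ss = T_in + Q̇/(ṁ c_p) = 21.3 + 50.1/(4.40·2.27) = 26.316 °C.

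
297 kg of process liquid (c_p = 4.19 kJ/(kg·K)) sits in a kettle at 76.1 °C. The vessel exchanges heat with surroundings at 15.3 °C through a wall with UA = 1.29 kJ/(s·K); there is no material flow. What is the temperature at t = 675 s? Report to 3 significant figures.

Unsteady energy balance on the tank contents: M c_p dT/dt = −UA(T − T_amb).
dT/dt = (T_ss − T)/τ with T_ss = T_amb = 15.300 °C, τ = M c_p/UA = 297·4.19/1.29 = 964.67 s.
Solution: T(t) = T_ss + (T₀ − T_ss) e^(−t/τ).
T(675) = 15.300 + (60.800)·0.49673 = 45.501 °C.

45.5 °C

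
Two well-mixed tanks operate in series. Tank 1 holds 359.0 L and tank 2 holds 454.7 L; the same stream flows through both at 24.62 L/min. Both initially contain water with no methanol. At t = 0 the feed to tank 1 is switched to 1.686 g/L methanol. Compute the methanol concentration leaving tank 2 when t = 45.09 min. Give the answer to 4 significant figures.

1.276 g/L

Time constants: τᵢ = Vᵢ/Q for each well-mixed tank.
τ₁ = 359.0/24.62 = 14.5816 min; τ₂ = 454.7/24.62 = 18.4687 min.
Tank 1: C₁ = C_in(1 − e^(−t/τ₁)). Tank 2 (τ₁ ≠ τ₂): C₂ = C_in[1 − (τ₁ e^(−t/τ₁) − τ₂ e^(−t/τ₂))/(τ₁ − τ₂)].
At t = 45.09: e^(−t/τ₁) = 0.0453999, e^(−t/τ₂) = 0.0870368.
C₂ = 1.686·[1 − (14.5816·0.0453999 − 18.4687·0.0870368)/(-3.88708)] = 1.686·0.756771 = 1.27592 g/L.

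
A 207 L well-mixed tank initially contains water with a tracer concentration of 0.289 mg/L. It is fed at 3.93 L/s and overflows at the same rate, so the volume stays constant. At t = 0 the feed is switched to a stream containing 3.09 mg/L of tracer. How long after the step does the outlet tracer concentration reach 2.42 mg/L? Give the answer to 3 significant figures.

75.3 s

Species balance on the tank: V dC/dt = Q(C_in − C), so τ = V/Q = 52.672 s.
C(t) = C_in + (C₀ − C_in) e^(−t/τ). Set C = 2.42 and solve for t:
e^(−t/τ) = (C − C_in)/(C₀ − C_in) = (2.42 − 3.09)/(0.289 − 3.09) = 0.23920
t = −τ ln(…) = 52.672 × 1.4305 = 75.345 s.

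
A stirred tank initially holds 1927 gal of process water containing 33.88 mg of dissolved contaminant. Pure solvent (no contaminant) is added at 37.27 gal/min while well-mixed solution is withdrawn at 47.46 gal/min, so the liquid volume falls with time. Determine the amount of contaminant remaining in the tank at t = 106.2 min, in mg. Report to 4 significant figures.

Total volume: dV/dt = Q_in − Q_out = -10.1900 gal/min, so V(t) = 1927 − 10.1900 t and V(106.2) = 844.822 gal.
Species balance (pure solvent in): dm/dt = −Q_out · m/V(t).
Separate: dm/m = −Q_out dt/V(t) ⇒ ln(m/m₀) = −(Q_out/(Q_in−Q_out)) ln(V/V₀).
m = m₀ (V₀/V)^(Q_out/(Q_in−Q_out)) = 33.88 × (1927/844.822)^(-4.65751) = 0.727802 mg.

0.7278 mg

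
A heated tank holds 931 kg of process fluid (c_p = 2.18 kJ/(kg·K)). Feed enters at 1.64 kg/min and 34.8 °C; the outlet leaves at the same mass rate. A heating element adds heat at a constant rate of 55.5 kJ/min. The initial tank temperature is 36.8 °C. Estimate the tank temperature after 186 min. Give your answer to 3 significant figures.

M c_p dT/dt = ṁ c_p (T_in − T) + Q̇.
τ = M/ṁ = 567.68 min; T_ss = T_in + Q̇/(ṁ c_p) = 34.8 + 55.5/(1.64·2.18) = 50.324 °C.
This is linear first-order; T(t) = T_ss + (T₀ − T_ss) e^(−t/τ).
T(186) = 50.324 + (-13.524)·e^(−186/567.68) = 50.324 + (-13.524)·0.72062 = 40.578 °C.

40.6 °C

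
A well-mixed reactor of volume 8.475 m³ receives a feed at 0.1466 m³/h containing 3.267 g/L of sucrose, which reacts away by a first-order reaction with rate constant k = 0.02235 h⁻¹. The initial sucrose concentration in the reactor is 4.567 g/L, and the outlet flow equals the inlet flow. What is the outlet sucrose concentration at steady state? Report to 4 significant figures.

1.425 g/L

Species balance: V dC/dt = Q C_in − Q C − k V C.
At steady state: 0 = Q C_in − (Q + kV) C_ss, so C_ss = Q C_in/(Q + kV).
C_ss = 0.1466·3.267/(0.1466 + 0.02235·8.475) = 0.478942/0.336016 = 1.42535 g/L.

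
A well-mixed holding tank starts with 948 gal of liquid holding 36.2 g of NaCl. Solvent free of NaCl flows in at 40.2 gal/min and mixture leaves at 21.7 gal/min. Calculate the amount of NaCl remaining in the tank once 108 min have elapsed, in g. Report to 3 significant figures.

9.57 g

Let m(t) be the amount of NaCl. Volume: V(t) = V₀ + (Q_in − Q_out) t = 948 + 18.500 t; V(108) = 2946.0 gal.
Species balance (pure solvent in): dm/dt = −Q_out · m/V(t).
dm/m = −Q_out dt/(V₀ + 18.500 t); integrating gives ln(m/m₀) = −(Q_out/(Q_in−Q_out)) ln(V/V₀).
m = m₀ (V₀/V)^(Q_out/(Q_in−Q_out)) = 36.2 × (948/2946.0)^(1.1730) = 9.5743 g.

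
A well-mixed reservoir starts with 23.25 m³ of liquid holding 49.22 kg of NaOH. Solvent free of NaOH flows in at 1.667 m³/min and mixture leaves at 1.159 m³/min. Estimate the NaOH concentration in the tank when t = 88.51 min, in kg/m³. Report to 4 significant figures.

Total volume: dV/dt = Q_in − Q_out = 0.508000 m³/min, so V(t) = 23.25 + 0.508000 t and V(88.51) = 68.2131 m³.
Solute balance: dm/dt = 0 − Q_out C = −Q_out m/V(t).
Separate: dm/m = −Q_out dt/V(t) ⇒ ln(m/m₀) = −(Q_out/(Q_in−Q_out)) ln(V/V₀).
m = m₀ (V₀/V)^(Q_out/(Q_in−Q_out)) = 49.22 × (23.25/68.2131)^(2.28150) = 4.22346 kg.
C = m/V = 4.22346/68.2131 = 0.0619157 kg/m³.

0.06192 kg/m³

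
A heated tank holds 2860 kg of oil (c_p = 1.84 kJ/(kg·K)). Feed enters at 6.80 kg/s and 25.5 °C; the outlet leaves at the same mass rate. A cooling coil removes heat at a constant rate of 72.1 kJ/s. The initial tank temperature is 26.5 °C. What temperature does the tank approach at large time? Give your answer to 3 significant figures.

19.7 °C

M c_p dT/dt = ṁ c_p (T_in − T) − Q̇.
At steady state dT/dt = 0 ⇒ T_ss = T_in − Q̇/(ṁ c_p) = 25.5 − 72.1/(6.80·1.84) = 19.738 °C.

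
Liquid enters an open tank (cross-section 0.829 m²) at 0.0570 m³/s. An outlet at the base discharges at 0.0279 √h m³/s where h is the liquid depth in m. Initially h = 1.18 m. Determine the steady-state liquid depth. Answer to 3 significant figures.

A dh/dt = Q_in − 0.0279 √h. Steady state requires inflow = outflow:
Q_in = 0.0279 √h_ss ⇒ √h_ss = 0.0570/0.0279 = 2.0430.
h_ss = 2.0430² = 4.1739 m. (Since h₀ = 1.18 m < h_ss, the level will rise toward this value.)

4.17 m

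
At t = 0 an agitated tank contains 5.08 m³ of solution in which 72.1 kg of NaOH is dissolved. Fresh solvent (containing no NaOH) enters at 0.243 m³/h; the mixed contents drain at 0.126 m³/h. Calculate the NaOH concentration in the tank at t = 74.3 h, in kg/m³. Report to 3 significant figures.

Let m(t) be the amount of NaOH. Volume: V(t) = V₀ + (Q_in − Q_out) t = 5.08 + 0.11700 t; V(74.3) = 13.773 m³.
No NaOH enters, so dm/dt = −Q_out · (m/V).
dm/m = −Q_out dt/(V₀ + 0.11700 t); integrating gives ln(m/m₀) = −(Q_out/(Q_in−Q_out)) ln(V/V₀).
m = m₀ (V₀/V)^(Q_out/(Q_in−Q_out)) = 72.1 × (5.08/13.773)^(1.0769) = 24.629 kg.
C = m/V = 24.629/13.773 = 1.7882 kg/m³.

1.79 kg/m³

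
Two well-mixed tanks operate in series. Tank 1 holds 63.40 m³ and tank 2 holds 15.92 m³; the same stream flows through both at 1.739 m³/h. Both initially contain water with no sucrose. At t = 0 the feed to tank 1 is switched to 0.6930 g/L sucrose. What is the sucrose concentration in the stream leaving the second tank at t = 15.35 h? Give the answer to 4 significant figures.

Each tank obeys Vᵢ dCᵢ/dt = Q(Cᵢ₋₁ − Cᵢ), so τᵢ = Vᵢ/Q.
τ₁ = 63.40/1.739 = 36.4577 h; τ₂ = 15.92/1.739 = 9.15469 h.
Solving the cascade with C₁(0)=C₂(0)=0 gives C₂(t) = C_in[1 − (τ₁ e^(−t/τ₁) − τ₂ e^(−t/τ₂))/(τ₁ − τ₂)].
At t = 15.35: e^(−t/τ₁) = 0.656367, e^(−t/τ₂) = 0.186983.
C₂ = 0.6930·[1 − (36.4577·0.656367 − 9.15469·0.186983)/(27.3030)] = 0.6930·0.186249 = 0.129071 g/L.

0.1291 g/L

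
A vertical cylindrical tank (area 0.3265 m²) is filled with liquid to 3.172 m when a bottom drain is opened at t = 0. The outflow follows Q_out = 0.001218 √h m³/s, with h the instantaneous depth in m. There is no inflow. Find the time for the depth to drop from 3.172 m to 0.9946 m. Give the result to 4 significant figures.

420.2 s

A dh/dt = −Q_out = −0.001218 √h.
This is separable: 2 d(√h)/dt = −0.001218/A, so √h = √h₀ − (0.001218/(2A)) t.
t = 2A(√h₀ − √h)/0.001218 = 2·0.3265·(√3.172 − √0.9946)/0.001218
  = 0.653000 × (1.78101 − 0.997296) / 0.001218 = 420.169 s.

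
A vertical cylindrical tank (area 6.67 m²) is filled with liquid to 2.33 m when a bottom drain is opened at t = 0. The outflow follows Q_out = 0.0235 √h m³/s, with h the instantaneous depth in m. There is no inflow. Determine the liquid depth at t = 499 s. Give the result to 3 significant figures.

A dh/dt = −Q_out = −0.0235 √h.
Separate and integrate: 2(√h − √h₀) = −(0.0235/A) t.
√h = √2.33 − 0.0235·499/(2·6.67) = 1.5264 − 0.87905 = 0.64739.
h = 0.64739² = 0.41911 m.

0.419 m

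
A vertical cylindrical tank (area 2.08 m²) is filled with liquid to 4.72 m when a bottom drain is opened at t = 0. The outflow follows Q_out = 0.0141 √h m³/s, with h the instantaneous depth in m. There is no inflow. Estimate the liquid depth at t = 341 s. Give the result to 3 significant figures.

With no inflow, A dh/dt = −0.0141 √h.
Separate and integrate: 2(√h − √h₀) = −(0.0141/A) t.
√h = √4.72 − 0.0141·341/(2·2.08) = 2.1726 − 1.1558 = 1.0168.
h = 1.0168² = 1.0338 m.

1.03 m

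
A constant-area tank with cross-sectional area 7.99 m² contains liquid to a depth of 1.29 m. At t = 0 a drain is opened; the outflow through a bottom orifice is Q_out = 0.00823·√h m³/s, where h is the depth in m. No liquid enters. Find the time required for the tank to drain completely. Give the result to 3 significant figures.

With no inflow, A dh/dt = −0.00823 √h.
∫ h^(−1/2) dh = −(0.00823/A) ∫ dt, giving 2√h = 2√h₀ − (0.00823/A) t.
Tank is empty when √h = 0: t_empty = 2A√h₀/0.00823.
t_empty = 2·7.99·√1.29/0.00823 = 15.980·1.1358/0.00823 = 2205.3 s.

2210 s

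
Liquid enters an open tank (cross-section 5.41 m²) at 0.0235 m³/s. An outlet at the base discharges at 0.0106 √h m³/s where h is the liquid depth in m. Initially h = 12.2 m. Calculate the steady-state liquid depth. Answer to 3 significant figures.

A dh/dt = Q_in − 0.0106 √h. Steady state requires inflow = outflow:
Q_in = 0.0106 √h_ss ⇒ √h_ss = 0.0235/0.0106 = 2.2170.
h_ss = 2.2170² = 4.9150 m. (Since h₀ = 12.2 m > h_ss, the level will fall toward this value.)

4.92 m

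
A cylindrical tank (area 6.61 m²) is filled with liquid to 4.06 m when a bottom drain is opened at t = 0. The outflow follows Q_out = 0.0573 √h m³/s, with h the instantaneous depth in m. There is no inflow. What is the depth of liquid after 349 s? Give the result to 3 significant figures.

0.252 m

Volume balance on the tank: A dh/dt = −0.0573 √h.
∫ h^(−1/2) dh = −(0.0573/A) ∫ dt, giving 2√h = 2√h₀ − (0.0573/A) t.
√h = √4.06 − 0.0573·349/(2·6.61) = 2.0149 − 1.5127 = 0.50226.
h = 0.50226² = 0.25226 m.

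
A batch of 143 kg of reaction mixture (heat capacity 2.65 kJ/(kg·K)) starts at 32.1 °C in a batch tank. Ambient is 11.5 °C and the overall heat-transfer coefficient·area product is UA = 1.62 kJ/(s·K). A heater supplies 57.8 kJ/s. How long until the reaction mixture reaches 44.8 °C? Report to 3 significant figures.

432 s

M c_p dT/dt = −UA(T − T_amb) + Q̇.
τ = M c_p/UA = 233.92 s; T_ss = T_amb + Q̇/UA = 11.5 + 57.8/1.62 = 47.179 °C.
T(t) = T_ss + (T₀ − T_ss)e^(−t/τ); set T = 44.8:
t = −τ ln[(T − T_ss)/(T₀ − T_ss)] = −233.92 · ln(0.15777) = 431.96 s.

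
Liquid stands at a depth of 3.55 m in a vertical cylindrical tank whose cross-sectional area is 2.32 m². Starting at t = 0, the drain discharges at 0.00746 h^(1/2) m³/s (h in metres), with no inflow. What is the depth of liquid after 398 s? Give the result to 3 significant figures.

1.55 m

Mass balance (ρ constant): A dh/dt = −0.00746 √h.
Separate and integrate: 2(√h − √h₀) = −(0.00746/A) t.
√h = √3.55 − 0.00746·398/(2·2.32) = 1.8841 − 0.63989 = 1.2443.
h = 1.2443² = 1.5482 m.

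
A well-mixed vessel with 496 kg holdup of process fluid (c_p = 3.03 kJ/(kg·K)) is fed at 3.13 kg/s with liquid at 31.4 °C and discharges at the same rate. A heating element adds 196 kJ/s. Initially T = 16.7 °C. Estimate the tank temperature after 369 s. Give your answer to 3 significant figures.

48.6 °C

M c_p dT/dt = ṁ c_p (T_in − T) + Q̇.
τ = M/ṁ = 158.47 s; T_ss = T_in + Q̇/(ṁ c_p) = 31.4 + 196/(3.13·3.03) = 52.067 °C.
Integrating: T(t) = T_ss + (T₀ − T_ss) e^(−t/τ).
T(369) = 52.067 + (-35.367)·e^(−369/158.47) = 52.067 + (-35.367)·0.097435 = 48.621 °C.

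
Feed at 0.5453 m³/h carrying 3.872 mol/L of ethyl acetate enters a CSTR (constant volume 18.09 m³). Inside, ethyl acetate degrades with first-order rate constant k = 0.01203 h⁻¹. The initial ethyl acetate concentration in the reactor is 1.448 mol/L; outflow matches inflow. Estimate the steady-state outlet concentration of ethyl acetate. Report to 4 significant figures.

2.768 mol/L

Species balance: V dC/dt = Q C_in − Q C − k V C.
Steady state (dC/dt = 0): C_ss = Q C_in/(Q + kV) = C_in/(1 + kV/Q).
C_ss = 0.5453·3.872/(0.5453 + 0.01203·18.09) = 2.11140/0.762923 = 2.76752 mol/L.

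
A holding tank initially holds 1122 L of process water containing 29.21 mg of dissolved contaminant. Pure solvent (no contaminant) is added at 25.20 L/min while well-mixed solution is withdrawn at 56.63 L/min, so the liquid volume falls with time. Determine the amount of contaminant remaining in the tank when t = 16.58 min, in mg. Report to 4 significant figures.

9.482 mg

Let m(t) be the amount of contaminant. Volume: V(t) = V₀ + (Q_in − Q_out) t = 1122 − 31.4300 t; V(16.58) = 600.891 L.
No contaminant enters, so dm/dt = −Q_out · (m/V).
Separate: dm/m = −Q_out dt/V(t) ⇒ ln(m/m₀) = −(Q_out/(Q_in−Q_out)) ln(V/V₀).
m = m₀ (V₀/V)^(Q_out/(Q_in−Q_out)) = 29.21 × (1122/600.891)^(-1.80178) = 9.48185 mg.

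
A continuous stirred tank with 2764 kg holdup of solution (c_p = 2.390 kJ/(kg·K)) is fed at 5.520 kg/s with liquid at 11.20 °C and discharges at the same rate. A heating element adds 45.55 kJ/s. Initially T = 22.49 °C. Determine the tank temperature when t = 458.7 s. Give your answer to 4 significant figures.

Unsteady energy balance on the tank contents: M c_p dT/dt = ṁ c_p (T_in − T) + 45.55.
τ = M/ṁ = 500.725 s; T_ss = T_in + Q̇/(ṁ c_p) = 11.20 + 45.55/(5.520·2.390) = 14.6526 °C.
Solution: T(t) = T_ss + (T₀ − T_ss) e^(−t/τ).
T(458.7) = 14.6526 + (7.83736)·e^(−458.7/500.725) = 14.6526 + (7.83736)·0.400087 = 17.7883 °C.

17.79 °C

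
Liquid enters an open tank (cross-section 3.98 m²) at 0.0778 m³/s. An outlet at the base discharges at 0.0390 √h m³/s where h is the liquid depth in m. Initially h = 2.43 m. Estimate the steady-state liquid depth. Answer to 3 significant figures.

3.98 m

A dh/dt = Q_in − 0.0390 √h. Steady state requires inflow = outflow:
Q_in = 0.0390 √h_ss ⇒ √h_ss = 0.0778/0.0390 = 1.9949.
h_ss = 1.9949² = 3.9795 m. (Since h₀ = 2.43 m < h_ss, the level will rise toward this value.)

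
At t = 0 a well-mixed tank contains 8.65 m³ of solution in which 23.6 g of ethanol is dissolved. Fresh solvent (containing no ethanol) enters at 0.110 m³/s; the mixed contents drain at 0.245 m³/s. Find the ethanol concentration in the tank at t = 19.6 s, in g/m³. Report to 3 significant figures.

2.03 g/m³

Let m(t) be the amount of ethanol. Volume: V(t) = V₀ + (Q_in − Q_out) t = 8.65 − 0.13500 t; V(19.6) = 6.0040 m³.
Species balance (pure solvent in): dm/dt = −Q_out · m/V(t).
dm/m = −Q_out dt/(V₀ − 0.13500 t); integrating gives ln(m/m₀) = −(Q_out/(Q_in−Q_out)) ln(V/V₀).
m = m₀ (V₀/V)^(Q_out/(Q_in−Q_out)) = 23.6 × (8.65/6.0040)^(-1.8148) = 12.165 g.
C = m/V = 12.165/6.0040 = 2.0262 g/m³.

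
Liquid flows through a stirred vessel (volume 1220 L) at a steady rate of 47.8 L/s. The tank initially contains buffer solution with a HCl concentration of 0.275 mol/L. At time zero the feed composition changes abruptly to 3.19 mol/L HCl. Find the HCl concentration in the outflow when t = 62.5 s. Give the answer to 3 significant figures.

Transient balance on the dissolved component: V dC/dt = Q(C_in − C).
Rewrite as dC/dt + C/τ = C_in/τ, τ = V/Q = 25.523 s.
Integrating: C(t) = C_in + (C₀ − C_in) e^(−t/τ).
C(62.5) = 3.19 + (0.275 − 3.19)·e^(−62.5/25.523) = 3.19 + (-2.9150)·0.086400 = 2.9381 mol/L.

2.94 mol/L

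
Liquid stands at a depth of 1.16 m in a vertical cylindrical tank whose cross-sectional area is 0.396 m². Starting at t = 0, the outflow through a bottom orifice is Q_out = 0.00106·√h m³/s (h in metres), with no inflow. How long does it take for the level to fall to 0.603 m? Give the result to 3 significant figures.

A dh/dt = −Q_out = −0.00106 √h.
This is separable: 2 d(√h)/dt = −0.00106/A, so √h = √h₀ − (0.00106/(2A)) t.
t = 2A(√h₀ − √h)/0.00106 = 2·0.396·(√1.16 − √0.603)/0.00106
  = 0.79200 × (1.0770 − 0.77653) / 0.00106 = 224.53 s.

225 s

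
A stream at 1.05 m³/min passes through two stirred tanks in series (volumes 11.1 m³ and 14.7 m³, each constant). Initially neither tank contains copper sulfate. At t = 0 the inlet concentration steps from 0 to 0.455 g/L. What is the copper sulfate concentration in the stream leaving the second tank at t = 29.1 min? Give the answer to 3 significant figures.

0.312 g/L

Species balance on tank i: dCᵢ/dt = (Cᵢ₋₁ − Cᵢ)/τᵢ with τᵢ = Vᵢ/Q.
τ₁ = 11.1/1.05 = 10.571 min; τ₂ = 14.7/1.05 = 14.000 min.
Solving the cascade with C₁(0)=C₂(0)=0 gives C₂(t) = C_in[1 − (τ₁ e^(−t/τ₁) − τ₂ e^(−t/τ₂))/(τ₁ − τ₂)].
At t = 29.1: e^(−t/τ₁) = 0.063755, e^(−t/τ₂) = 0.12511.
C₂ = 0.455·[1 − (10.571·0.063755 − 14.000·0.12511)/(-3.4286)] = 0.455·0.68572 = 0.31200 g/L.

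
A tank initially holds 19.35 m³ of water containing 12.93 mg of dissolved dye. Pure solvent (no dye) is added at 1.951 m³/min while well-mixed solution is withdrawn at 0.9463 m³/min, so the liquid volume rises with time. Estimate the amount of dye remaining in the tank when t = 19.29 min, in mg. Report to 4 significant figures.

6.726 mg

Total volume: dV/dt = Q_in − Q_out = 1.00470 m³/min, so V(t) = 19.35 + 1.00470 t and V(19.29) = 38.7307 m³.
No dye enters, so dm/dt = −Q_out · (m/V).
dm/m = −Q_out dt/(V₀ + 1.00470 t); integrating gives ln(m/m₀) = −(Q_out/(Q_in−Q_out)) ln(V/V₀).
m = m₀ (V₀/V)^(Q_out/(Q_in−Q_out)) = 12.93 × (19.35/38.7307)^(0.941873) = 6.72578 mg.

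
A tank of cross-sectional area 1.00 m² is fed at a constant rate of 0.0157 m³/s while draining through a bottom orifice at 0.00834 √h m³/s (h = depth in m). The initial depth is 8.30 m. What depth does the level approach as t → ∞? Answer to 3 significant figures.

A dh/dt = Q_in − 0.00834 √h. Steady state requires inflow = outflow:
Q_in = 0.00834 √h_ss ⇒ √h_ss = 0.0157/0.00834 = 1.8825.
h_ss = 1.8825² = 3.5438 m. (Since h₀ = 8.30 m > h_ss, the level will fall toward this value.)

3.54 m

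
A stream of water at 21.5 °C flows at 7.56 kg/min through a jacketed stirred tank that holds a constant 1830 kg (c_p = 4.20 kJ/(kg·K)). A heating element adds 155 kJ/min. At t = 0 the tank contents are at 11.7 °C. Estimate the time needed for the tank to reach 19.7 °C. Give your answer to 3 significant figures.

M c_p dT/dt = ṁ c_p (T_in − T) + Q̇.
τ = M/ṁ = 242.06 min; T_ss = T_in + Q̇/(ṁ c_p) = 26.382 °C.
T(t) = T_ss + (T₀ − T_ss) e^(−t/τ). Set T = 19.7:
e^(−t/τ) = (19.7 − 26.382)/(11.7 − 26.382) = 0.45510
t = −242.06 · ln(0.45510) = 190.56 min.

191 min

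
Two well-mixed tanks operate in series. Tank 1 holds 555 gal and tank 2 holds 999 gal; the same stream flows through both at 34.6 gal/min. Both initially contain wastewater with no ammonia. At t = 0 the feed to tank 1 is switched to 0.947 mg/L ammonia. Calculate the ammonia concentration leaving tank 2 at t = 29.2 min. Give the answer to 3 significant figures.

0.364 mg/L

Each tank obeys Vᵢ dCᵢ/dt = Q(Cᵢ₋₁ − Cᵢ), so τᵢ = Vᵢ/Q.
τ₁ = 555/34.6 = 16.040 min; τ₂ = 999/34.6 = 28.873 min.
Solving the cascade with C₁(0)=C₂(0)=0 gives C₂(t) = C_in[1 − (τ₁ e^(−t/τ₁) − τ₂ e^(−t/τ₂))/(τ₁ − τ₂)].
At t = 29.2: e^(−t/τ₁) = 0.16196, e^(−t/τ₂) = 0.36373.
C₂ = 0.947·[1 − (16.040·0.16196 − 28.873·0.36373)/(-12.832)] = 0.947·0.38405 = 0.36369 mg/L.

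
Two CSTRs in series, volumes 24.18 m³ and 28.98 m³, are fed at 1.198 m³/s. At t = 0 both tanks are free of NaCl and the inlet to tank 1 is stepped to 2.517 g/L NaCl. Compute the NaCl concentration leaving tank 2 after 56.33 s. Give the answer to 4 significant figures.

Time constants: τᵢ = Vᵢ/Q for each well-mixed tank.
τ₁ = 24.18/1.198 = 20.1836 s; τ₂ = 28.98/1.198 = 24.1903 s.
Solving the cascade with C₁(0)=C₂(0)=0 gives C₂(t) = C_in[1 − (τ₁ e^(−t/τ₁) − τ₂ e^(−t/τ₂))/(τ₁ − τ₂)].
At t = 56.33: e^(−t/τ₁) = 0.0613675, e^(−t/τ₂) = 0.0974303.
C₂ = 2.517·[1 − (20.1836·0.0613675 − 24.1903·0.0974303)/(-4.00668)] = 2.517·0.720903 = 1.81451 g/L.

1.815 g/L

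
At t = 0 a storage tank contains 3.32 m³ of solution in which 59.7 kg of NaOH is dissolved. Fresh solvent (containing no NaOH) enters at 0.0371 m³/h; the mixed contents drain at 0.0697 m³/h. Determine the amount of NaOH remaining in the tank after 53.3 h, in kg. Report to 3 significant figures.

12.2 kg

Let m(t) be the amount of NaOH. Volume: V(t) = V₀ + (Q_in − Q_out) t = 3.32 − 0.032600 t; V(53.3) = 1.5824 m³.
Species balance (pure solvent in): dm/dt = −Q_out · m/V(t).
Separate: dm/m = −Q_out dt/V(t) ⇒ ln(m/m₀) = −(Q_out/(Q_in−Q_out)) ln(V/V₀).
m = m₀ (V₀/V)^(Q_out/(Q_in−Q_out)) = 59.7 × (3.32/1.5824)^(-2.1380) = 12.244 kg.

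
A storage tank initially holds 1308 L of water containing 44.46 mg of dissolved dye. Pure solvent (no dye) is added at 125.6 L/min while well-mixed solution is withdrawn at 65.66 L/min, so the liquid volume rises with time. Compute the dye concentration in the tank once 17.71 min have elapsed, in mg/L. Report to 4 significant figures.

0.009786 mg/L

Let m(t) be the amount of dye. Volume: V(t) = V₀ + (Q_in − Q_out) t = 1308 + 59.9400 t; V(17.71) = 2369.54 L.
Species balance (pure solvent in): dm/dt = −Q_out · m/V(t).
dm/m = −Q_out dt/(V₀ + 59.9400 t); integrating gives ln(m/m₀) = −(Q_out/(Q_in−Q_out)) ln(V/V₀).
m = m₀ (V₀/V)^(Q_out/(Q_in−Q_out)) = 44.46 × (1308/2369.54)^(1.09543) = 23.1893 mg.
C = m/V = 23.1893/2369.54 = 0.00978643 mg/L.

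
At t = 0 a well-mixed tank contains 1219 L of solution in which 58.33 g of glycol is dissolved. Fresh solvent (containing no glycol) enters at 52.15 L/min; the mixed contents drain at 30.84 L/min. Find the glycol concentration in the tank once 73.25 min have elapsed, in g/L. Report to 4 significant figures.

Total volume: dV/dt = Q_in − Q_out = 21.3100 L/min, so V(t) = 1219 + 21.3100 t and V(73.25) = 2779.96 L.
Species balance (pure solvent in): dm/dt = −Q_out · m/V(t).
dm/m = −Q_out dt/(V₀ + 21.3100 t); integrating gives ln(m/m₀) = −(Q_out/(Q_in−Q_out)) ln(V/V₀).
m = m₀ (V₀/V)^(Q_out/(Q_in−Q_out)) = 58.33 × (1219/2779.96)^(1.44721) = 17.6906 g.
C = m/V = 17.6906/2779.96 = 0.00636361 g/L.

0.006364 g/L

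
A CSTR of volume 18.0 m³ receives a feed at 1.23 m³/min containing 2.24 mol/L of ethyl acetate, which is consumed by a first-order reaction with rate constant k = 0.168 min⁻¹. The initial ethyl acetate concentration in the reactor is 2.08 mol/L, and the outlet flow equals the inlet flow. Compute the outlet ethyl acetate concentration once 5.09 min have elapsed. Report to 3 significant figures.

1.08 mol/L

Species balance: V dC/dt = Q C_in − Q C − k V C.
This is linear with rate a = Q/V + k = 0.23633 min⁻¹.
C_ss = Q C_in/(Q + kV) = 0.64767 mol/L; C(t) = C_ss + (C₀ − C_ss) e^(−a t).
C(5.09) = 0.64767 + (1.4323)·e^(−0.23633·5.09) = 0.64767 + (1.4323)·0.30031 = 1.0778 mol/L.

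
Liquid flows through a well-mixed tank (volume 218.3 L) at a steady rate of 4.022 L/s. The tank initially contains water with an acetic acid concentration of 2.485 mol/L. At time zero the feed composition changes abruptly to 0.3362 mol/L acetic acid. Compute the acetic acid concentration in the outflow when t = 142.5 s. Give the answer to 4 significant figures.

0.4918 mol/L

Unsteady species balance (constant V, well mixed): V dC/dt = Q(C_in − C).
So dC/dt = (C_in − C)/τ with τ = V/Q = 218.3/4.022 = 54.2765 s.
Solution: C(t) = C_in + (C₀ − C_in) e^(−t/τ).
C(142.5) = 0.3362 + (2.485 − 0.3362)·e^(−142.5/54.2765) = 0.3362 + (2.14880)·0.0724074 = 0.491789 mol/L.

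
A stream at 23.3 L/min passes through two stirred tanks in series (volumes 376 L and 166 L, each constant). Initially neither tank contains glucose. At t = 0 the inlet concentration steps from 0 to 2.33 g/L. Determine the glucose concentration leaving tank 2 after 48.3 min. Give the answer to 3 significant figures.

2.12 g/L

Each tank obeys Vᵢ dCᵢ/dt = Q(Cᵢ₋₁ − Cᵢ), so τᵢ = Vᵢ/Q.
τ₁ = 376/23.3 = 16.137 min; τ₂ = 166/23.3 = 7.1245 min.
Tank 1: C₁ = C_in(1 − e^(−t/τ₁)). Tank 2 (τ₁ ≠ τ₂): C₂ = C_in[1 − (τ₁ e^(−t/τ₁) − τ₂ e^(−t/τ₂))/(τ₁ − τ₂)].
At t = 48.3: e^(−t/τ₁) = 0.050134, e^(−t/τ₂) = 0.0011369.
C₂ = 2.33·[1 − (16.137·0.050134 − 7.1245·0.0011369)/(9.0129)] = 2.33·0.91114 = 2.1229 g/L.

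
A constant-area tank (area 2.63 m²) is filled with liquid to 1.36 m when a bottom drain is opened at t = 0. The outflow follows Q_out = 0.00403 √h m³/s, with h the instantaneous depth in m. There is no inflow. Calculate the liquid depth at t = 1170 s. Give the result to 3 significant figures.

Accumulation of liquid (constant cross-section A): A dh/dt = −0.00403 √h.
This is separable: 2 d(√h)/dt = −0.00403/A, so √h = √h₀ − (0.00403/(2A)) t.
√h = √1.36 − 0.00403·1170/(2·2.63) = 1.1662 − 0.89641 = 0.26978.
h = 0.26978² = 0.072783 m.

0.0728 m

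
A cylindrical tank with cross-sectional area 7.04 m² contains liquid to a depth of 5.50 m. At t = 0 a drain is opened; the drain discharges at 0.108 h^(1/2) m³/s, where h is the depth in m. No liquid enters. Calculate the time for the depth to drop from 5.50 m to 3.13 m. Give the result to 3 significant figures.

Volume balance on the tank: A dh/dt = −0.108 √h.
∫ h^(−1/2) dh = −(0.108/A) ∫ dt, giving 2√h = 2√h₀ − (0.108/A) t.
t = 2A(√h₀ − √h)/0.108 = 2·7.04·(√5.50 − √3.13)/0.108
  = 14.080 × (2.3452 − 1.7692) / 0.108 = 75.097 s.

75.1 s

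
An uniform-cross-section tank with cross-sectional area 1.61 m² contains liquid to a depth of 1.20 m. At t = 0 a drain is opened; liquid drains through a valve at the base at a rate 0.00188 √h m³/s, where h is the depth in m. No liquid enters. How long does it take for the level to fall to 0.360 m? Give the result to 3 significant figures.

With no inflow, A dh/dt = −0.00188 √h.
This is separable: 2 d(√h)/dt = −0.00188/A, so √h = √h₀ − (0.00188/(2A)) t.
t = 2A(√h₀ − √h)/0.00188 = 2·1.61·(√1.20 − √0.360)/0.00188
  = 3.2200 × (1.0954 − 0.60000) / 0.00188 = 848.58 s.

849 s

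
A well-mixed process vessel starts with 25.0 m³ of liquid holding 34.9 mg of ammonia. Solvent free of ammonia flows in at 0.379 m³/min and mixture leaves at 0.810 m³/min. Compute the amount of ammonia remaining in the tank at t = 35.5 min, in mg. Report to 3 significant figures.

5.89 mg

Let m(t) be the amount of ammonia. Volume: V(t) = V₀ + (Q_in − Q_out) t = 25.0 − 0.43100 t; V(35.5) = 9.6995 m³.
Solute balance: dm/dt = 0 − Q_out C = −Q_out m/V(t).
Separate: dm/m = −Q_out dt/V(t) ⇒ ln(m/m₀) = −(Q_out/(Q_in−Q_out)) ln(V/V₀).
m = m₀ (V₀/V)^(Q_out/(Q_in−Q_out)) = 34.9 × (25.0/9.6995)^(-1.8794) = 5.8892 mg.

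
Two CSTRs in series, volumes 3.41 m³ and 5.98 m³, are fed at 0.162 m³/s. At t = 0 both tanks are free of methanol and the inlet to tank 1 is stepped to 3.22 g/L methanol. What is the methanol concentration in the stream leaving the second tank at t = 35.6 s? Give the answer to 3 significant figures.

1.15 g/L

Time constants: τᵢ = Vᵢ/Q for each well-mixed tank.
τ₁ = 3.41/0.162 = 21.049 s; τ₂ = 5.98/0.162 = 36.914 s.
Tank 1: C₁ = C_in(1 − e^(−t/τ₁)). Tank 2 (τ₁ ≠ τ₂): C₂ = C_in[1 − (τ₁ e^(−t/τ₁) − τ₂ e^(−t/τ₂))/(τ₁ − τ₂)].
At t = 35.6: e^(−t/τ₁) = 0.18429, e^(−t/τ₂) = 0.38121.
C₂ = 3.22·[1 − (21.049·0.18429 − 36.914·0.38121)/(-15.864)] = 3.22·0.35751 = 1.1512 g/L.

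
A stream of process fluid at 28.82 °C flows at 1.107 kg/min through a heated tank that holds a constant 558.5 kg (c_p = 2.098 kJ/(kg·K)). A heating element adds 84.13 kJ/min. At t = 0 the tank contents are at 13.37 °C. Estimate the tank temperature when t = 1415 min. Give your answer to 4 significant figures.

First-law balance (no shaft work): M c_p dT/dt = ṁ c_p (T_in − T) + 84.13.
τ = M/ṁ = 504.517 min; T_ss = T_in + Q̇/(ṁ c_p) = 28.82 + 84.13/(1.107·2.098) = 65.0441 °C.
This is linear first-order; T(t) = T_ss + (T₀ − T_ss) e^(−t/τ).
T(1415) = 65.0441 + (-51.6741)·e^(−1415/504.517) = 65.0441 + (-51.6741)·0.0605271 = 61.9164 °C.

61.92 °C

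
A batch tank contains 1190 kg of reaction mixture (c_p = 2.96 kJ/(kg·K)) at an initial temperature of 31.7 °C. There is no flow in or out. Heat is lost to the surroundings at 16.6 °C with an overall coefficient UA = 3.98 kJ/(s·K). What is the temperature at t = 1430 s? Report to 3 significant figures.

19.6 °C

First-law balance (no shaft work): M c_p dT/dt = −UA(T − T_amb).
dT/dt = (T_ss − T)/τ with T_ss = T_amb = 16.600 °C, τ = M c_p/UA = 1190·2.96/3.98 = 885.03 s.
Integrating: T(t) = T_ss + (T₀ − T_ss) e^(−t/τ).
T(1430) = 16.600 + (15.100)·0.19874 = 19.601 °C.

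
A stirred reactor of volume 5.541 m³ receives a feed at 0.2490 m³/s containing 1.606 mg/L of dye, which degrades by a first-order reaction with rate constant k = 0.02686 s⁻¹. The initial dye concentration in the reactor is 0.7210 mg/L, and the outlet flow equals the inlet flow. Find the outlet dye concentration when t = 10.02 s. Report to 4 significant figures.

0.8668 mg/L

Accumulation = in − out − consumed: V dC/dt = Q C_in − Q C − k V C.
dC/dt = (Q/V) C_in − (Q/V + k) C; effective rate a = Q/V + k = 0.0449377 + 0.02686 = 0.0717977 s⁻¹.
C_ss = Q C_in/(Q + kV) = 1.00518 mg/L; C(t) = C_ss + (C₀ − C_ss) e^(−a t).
C(10.02) = 1.00518 + (-0.284185)·e^(−0.0717977·10.02) = 1.00518 + (-0.284185)·0.487038 = 0.866776 mg/L.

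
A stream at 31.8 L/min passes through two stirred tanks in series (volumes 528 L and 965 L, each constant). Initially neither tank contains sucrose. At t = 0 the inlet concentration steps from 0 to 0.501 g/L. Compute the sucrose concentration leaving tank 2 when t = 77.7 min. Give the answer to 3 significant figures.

0.421 g/L

Each tank obeys Vᵢ dCᵢ/dt = Q(Cᵢ₋₁ − Cᵢ), so τᵢ = Vᵢ/Q.
τ₁ = 528/31.8 = 16.604 min; τ₂ = 965/31.8 = 30.346 min.
Solving the cascade with C₁(0)=C₂(0)=0 gives C₂(t) = C_in[1 − (τ₁ e^(−t/τ₁) − τ₂ e^(−t/τ₂))/(τ₁ − τ₂)].
At t = 77.7: e^(−t/τ₁) = 0.0092822, e^(−t/τ₂) = 0.077268.
C₂ = 0.501·[1 − (16.604·0.0092822 − 30.346·0.077268)/(-13.742)] = 0.501·0.84059 = 0.42114 g/L.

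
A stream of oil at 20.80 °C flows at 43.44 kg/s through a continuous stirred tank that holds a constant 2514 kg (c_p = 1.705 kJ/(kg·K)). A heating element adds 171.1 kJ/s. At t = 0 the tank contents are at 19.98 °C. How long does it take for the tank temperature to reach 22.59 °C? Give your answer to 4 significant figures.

M c_p dT/dt = ṁ c_p (T_in − T) + Q̇.
τ = M/ṁ = 57.8729 s; T_ss = T_in + Q̇/(ṁ c_p) = 23.1101 °C.
T(t) = T_ss + (T₀ − T_ss) e^(−t/τ). Set T = 22.59:
e^(−t/τ) = (22.59 − 23.1101)/(19.98 − 23.1101) = 0.166168
t = −57.8729 · ln(0.166168) = 103.868 s.

103.9 s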